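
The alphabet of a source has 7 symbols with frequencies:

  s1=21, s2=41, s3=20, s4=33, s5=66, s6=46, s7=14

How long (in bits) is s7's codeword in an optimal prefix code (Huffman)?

Build the tree from the bottom:
merge s7(14) and s3(20): 34
merge s1(21) and s4(33): 54
merge 34 and s2(41): 75
merge s6(46) and 54: 100
merge s5(66) and 75: 141
merge 100 and 141: 241
s7's leaf is at depth 4, giving a 4-bit codeword.

4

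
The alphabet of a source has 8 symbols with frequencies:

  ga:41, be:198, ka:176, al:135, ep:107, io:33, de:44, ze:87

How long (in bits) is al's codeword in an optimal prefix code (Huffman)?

Build the tree from the bottom:
io(33) + ga(41) → 74
de(44) + 74 → 118
ze(87) + ep(107) → 194
118 + al(135) → 253
ka(176) + 194 → 370
be(198) + 253 → 451
370 + 451 → 821
The subtree containing al is merged 3 times, so code length = 3.

3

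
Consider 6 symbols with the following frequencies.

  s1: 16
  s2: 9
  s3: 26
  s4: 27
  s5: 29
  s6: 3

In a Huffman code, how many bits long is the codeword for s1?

3

Build the tree from the bottom:
combine s6(3), s2(9) → 12
combine 12, s1(16) → 28
combine s3(26), s4(27) → 53
combine 28, s5(29) → 57
combine 53, 57 → 110
s1's leaf is at depth 3, giving a 3-bit codeword.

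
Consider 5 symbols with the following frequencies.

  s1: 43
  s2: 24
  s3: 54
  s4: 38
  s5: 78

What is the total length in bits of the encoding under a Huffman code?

Build the Huffman tree bottom-up:
s2(24) + s4(38) → 62
s1(43) + s3(54) → 97
62 + s5(78) → 140
97 + 140 → 237
Each symbol's bit-cost is frequency × depth; summing gives 536 bits (equivalently 62 + 97 + 140 + 237).

536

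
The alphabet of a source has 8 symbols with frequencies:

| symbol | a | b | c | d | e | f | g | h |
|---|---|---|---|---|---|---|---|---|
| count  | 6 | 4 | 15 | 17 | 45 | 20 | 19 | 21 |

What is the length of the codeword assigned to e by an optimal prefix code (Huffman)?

2

Build the tree from the bottom:
merge b(4) and a(6): 10
merge 10 and c(15): 25
merge d(17) and g(19): 36
merge f(20) and h(21): 41
merge 25 and 36: 61
merge 41 and e(45): 86
merge 61 and 86: 147
e's leaf is at depth 2, giving a 2-bit codeword.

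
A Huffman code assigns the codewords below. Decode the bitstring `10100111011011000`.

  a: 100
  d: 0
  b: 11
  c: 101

Read left to right; each codeword is recognised as soon as it completes (prefix code):
  101→c | 0→d | 0→d | 11→b | 101→c | 101→c | 100→a | 0→d
Decoded message: cddbccad

cddbccad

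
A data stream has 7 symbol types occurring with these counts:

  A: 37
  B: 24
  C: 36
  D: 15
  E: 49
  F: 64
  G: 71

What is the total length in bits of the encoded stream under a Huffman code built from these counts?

792

Greedily combine the two least-frequent nodes:
merge D(15) and B(24): 39
merge C(36) and A(37): 73
merge 39 and E(49): 88
merge F(64) and G(71): 135
merge 73 and 88: 161
merge 135 and 161: 296
Each symbol's bit-cost is frequency × depth; summing gives 792 bits (equivalently 39 + 73 + 88 + 135 + 161 + 296).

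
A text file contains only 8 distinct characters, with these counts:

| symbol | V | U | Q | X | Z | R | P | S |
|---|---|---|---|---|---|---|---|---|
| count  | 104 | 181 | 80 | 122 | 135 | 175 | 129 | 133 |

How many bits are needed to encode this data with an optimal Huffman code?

3177

Greedily combine the two least-frequent nodes:
merge Q(80) and V(104): 184
merge X(122) and P(129): 251
merge S(133) and Z(135): 268
merge R(175) and U(181): 356
merge 184 and 251: 435
merge 268 and 356: 624
merge 435 and 624: 1059
Total encoded bits = sum of merged weights = 184 + 251 + 268 + 356 + 435 + 624 + 1059 = 3177.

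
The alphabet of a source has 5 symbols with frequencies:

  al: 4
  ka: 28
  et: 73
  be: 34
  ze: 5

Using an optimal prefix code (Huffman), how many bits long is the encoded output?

261

Build the Huffman tree bottom-up:
combine al(4), ze(5) → 9
combine 9, ka(28) → 37
combine be(34), 37 → 71
combine 71, et(73) → 144
Total encoded bits = sum of merged weights = 9 + 37 + 71 + 144 = 261.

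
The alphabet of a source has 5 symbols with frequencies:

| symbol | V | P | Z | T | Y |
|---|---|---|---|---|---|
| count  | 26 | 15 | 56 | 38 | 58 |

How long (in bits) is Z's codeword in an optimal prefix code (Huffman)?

Huffman merges, smallest pair first:
combine P(15), V(26) → 41
combine T(38), 41 → 79
combine Z(56), Y(58) → 114
combine 79, 114 → 193
Z's leaf is at depth 2, giving a 2-bit codeword.

2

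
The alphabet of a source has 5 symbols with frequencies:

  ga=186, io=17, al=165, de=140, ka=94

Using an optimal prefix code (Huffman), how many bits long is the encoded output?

1315

Build the Huffman tree bottom-up:
merge io(17) and ka(94): 111
merge 111 and de(140): 251
merge al(165) and ga(186): 351
merge 251 and 351: 602
The encoded length is the sum of every internal node's weight: 111 + 251 + 351 + 602 = 1315 bits.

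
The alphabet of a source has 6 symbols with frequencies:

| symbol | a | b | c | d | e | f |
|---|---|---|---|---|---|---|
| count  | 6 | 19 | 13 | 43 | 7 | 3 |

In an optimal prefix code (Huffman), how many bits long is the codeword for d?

Build the tree from the bottom:
f(3) + a(6) → 9
e(7) + 9 → 16
c(13) + 16 → 29
b(19) + 29 → 48
d(43) + 48 → 91
d is a child of the root — depth 1, so its codeword is a single bit.

1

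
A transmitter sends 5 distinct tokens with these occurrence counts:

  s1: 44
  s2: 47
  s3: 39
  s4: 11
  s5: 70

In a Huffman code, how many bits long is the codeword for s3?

3

Build the tree from the bottom:
combine s4(11), s3(39) → 50
combine s1(44), s2(47) → 91
combine 50, s5(70) → 120
combine 91, 120 → 211
The subtree containing s3 is merged 3 times, so code length = 3.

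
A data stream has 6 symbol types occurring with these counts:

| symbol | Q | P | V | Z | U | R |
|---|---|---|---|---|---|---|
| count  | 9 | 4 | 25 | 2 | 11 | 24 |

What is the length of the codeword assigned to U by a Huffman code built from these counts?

Huffman merges, smallest pair first:
combine Z(2), P(4) → 6
combine 6, Q(9) → 15
combine U(11), 15 → 26
combine R(24), V(25) → 49
combine 26, 49 → 75
U sits 2 levels below the root, so its codeword is 2 bits.

2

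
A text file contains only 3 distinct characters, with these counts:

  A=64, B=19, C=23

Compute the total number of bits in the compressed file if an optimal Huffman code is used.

Build the Huffman tree bottom-up:
B(19) + C(23) → 42
42 + A(64) → 106
The encoded length is the sum of every internal node's weight: 42 + 106 = 148 bits.

148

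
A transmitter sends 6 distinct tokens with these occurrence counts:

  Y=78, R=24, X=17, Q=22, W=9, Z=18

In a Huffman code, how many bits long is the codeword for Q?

Build the tree from the bottom:
W(9) + X(17) → 26
Z(18) + Q(22) → 40
R(24) + 26 → 50
40 + 50 → 90
Y(78) + 90 → 168
Q's leaf is at depth 3, giving a 3-bit codeword.

3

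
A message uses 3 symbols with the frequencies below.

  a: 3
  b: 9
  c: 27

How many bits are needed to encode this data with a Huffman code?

51

Merge the two smallest weights repeatedly:
merge a(3) and b(9): 12
merge 12 and c(27): 39
The encoded length is the sum of every internal node's weight: 12 + 39 = 51 bits.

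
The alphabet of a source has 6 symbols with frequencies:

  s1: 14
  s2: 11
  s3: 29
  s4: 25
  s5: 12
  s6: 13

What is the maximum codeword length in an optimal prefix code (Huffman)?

3

Merge the two lowest-weight nodes at each step:
s2(11) + s5(12) → 23
s6(13) + s1(14) → 27
23 + s4(25) → 48
27 + s3(29) → 56
48 + 56 → 104
Maximum depth reached is 3.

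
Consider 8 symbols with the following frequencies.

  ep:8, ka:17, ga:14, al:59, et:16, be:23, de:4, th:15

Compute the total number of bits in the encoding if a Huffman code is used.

Build the Huffman tree bottom-up:
de(4) + ep(8) → 12
12 + ga(14) → 26
th(15) + et(16) → 31
ka(17) + be(23) → 40
26 + 31 → 57
40 + 57 → 97
al(59) + 97 → 156
Total encoded bits = sum of merged weights = 12 + 26 + 31 + 40 + 57 + 97 + 156 = 419.

419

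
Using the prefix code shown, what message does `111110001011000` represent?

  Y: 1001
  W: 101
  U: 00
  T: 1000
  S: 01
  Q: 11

QQTWT

Read left to right; each codeword is recognised as soon as it completes (prefix code):
  11→Q | 11→Q | 1000→T | 101→W | 1000→T
Decoded message: QQTWT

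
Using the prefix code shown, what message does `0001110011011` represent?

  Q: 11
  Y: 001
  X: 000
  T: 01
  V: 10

Read left to right; each codeword is recognised as soon as it completes (prefix code):
  000→X | 11→Q | 10→V | 01→T | 10→V | 11→Q
Decoded message: XQVTVQ

XQVTVQ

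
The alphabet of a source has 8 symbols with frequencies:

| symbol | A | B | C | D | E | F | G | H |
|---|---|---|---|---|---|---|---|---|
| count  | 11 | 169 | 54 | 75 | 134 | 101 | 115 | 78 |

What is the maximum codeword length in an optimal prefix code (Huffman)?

4

Merge the two lowest-weight nodes at each step:
merge A(11) and C(54): 65
merge 65 and D(75): 140
merge H(78) and F(101): 179
merge G(115) and E(134): 249
merge 140 and B(169): 309
merge 179 and 249: 428
merge 309 and 428: 737
The first pair merged (A, C) ends up deepest, at depth 4.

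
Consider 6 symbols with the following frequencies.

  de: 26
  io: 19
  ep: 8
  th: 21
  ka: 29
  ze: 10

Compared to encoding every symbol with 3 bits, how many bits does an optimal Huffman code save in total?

Fixed-length: 3 bits × 113 symbols = 339 bits.
Huffman merges:
merge ep(8) and ze(10): 18
merge 18 and io(19): 37
merge th(21) and de(26): 47
merge ka(29) and 37: 66
merge 47 and 66: 113
Huffman total = 18 + 37 + 47 + 66 + 113 = 281 bits.
Saving = 339 − 281 = 58 bits.

58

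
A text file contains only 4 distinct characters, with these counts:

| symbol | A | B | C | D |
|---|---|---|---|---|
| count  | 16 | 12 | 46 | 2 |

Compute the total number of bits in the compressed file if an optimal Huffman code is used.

Greedily combine the two least-frequent nodes:
combine D(2), B(12) → 14
combine 14, A(16) → 30
combine 30, C(46) → 76
Total encoded bits = sum of merged weights = 14 + 30 + 76 = 120.

120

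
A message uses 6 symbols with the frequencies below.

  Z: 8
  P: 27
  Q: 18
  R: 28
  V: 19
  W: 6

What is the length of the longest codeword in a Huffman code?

Merge the two lowest-weight nodes at each step:
merge W(6) and Z(8): 14
merge 14 and Q(18): 32
merge V(19) and P(27): 46
merge R(28) and 32: 60
merge 46 and 60: 106
The rarest symbols sit at the bottom; the longest codeword is 4 bits.

4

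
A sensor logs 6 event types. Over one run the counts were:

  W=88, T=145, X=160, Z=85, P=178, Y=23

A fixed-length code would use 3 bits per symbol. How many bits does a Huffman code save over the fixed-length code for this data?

375

Fixed-length: 3 bits × 679 symbols = 2037 bits.
Huffman merges:
combine Y(23), Z(85) → 108
combine W(88), 108 → 196
combine T(145), X(160) → 305
combine P(178), 196 → 374
combine 305, 374 → 679
Huffman total = 108 + 196 + 305 + 374 + 679 = 1662 bits.
Saving = 2037 − 1662 = 375 bits.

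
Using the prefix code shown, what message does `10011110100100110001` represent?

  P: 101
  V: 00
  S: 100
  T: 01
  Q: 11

SQQTVSQVT

Read left to right; each codeword is recognised as soon as it completes (prefix code):
  100→S | 11→Q | 11→Q | 01→T | 00→V | 100→S | 11→Q | 00→V | 01→T
Decoded message: SQQTVSQVT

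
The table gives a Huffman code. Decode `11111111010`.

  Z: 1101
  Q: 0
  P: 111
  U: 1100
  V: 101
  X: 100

Read left to right; each codeword is recognised as soon as it completes (prefix code):
  111→P | 111→P | 1101→Z | 0→Q
Decoded message: PPZQ

PPZQ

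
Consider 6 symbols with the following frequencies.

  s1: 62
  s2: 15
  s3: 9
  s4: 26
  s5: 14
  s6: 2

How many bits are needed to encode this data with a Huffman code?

270

Greedily combine the two least-frequent nodes:
s6(2) + s3(9) → 11
11 + s5(14) → 25
s2(15) + 25 → 40
s4(26) + 40 → 66
s1(62) + 66 → 128
Each symbol's bit-cost is frequency × depth; summing gives 270 bits (equivalently 11 + 25 + 40 + 66 + 128).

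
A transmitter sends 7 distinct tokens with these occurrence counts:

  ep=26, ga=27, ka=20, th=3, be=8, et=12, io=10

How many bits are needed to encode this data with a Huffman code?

276

Merge the two smallest weights repeatedly:
merge th(3) and be(8): 11
merge io(10) and 11: 21
merge et(12) and ka(20): 32
merge 21 and ep(26): 47
merge ga(27) and 32: 59
merge 47 and 59: 106
Each symbol's bit-cost is frequency × depth; summing gives 276 bits (equivalently 11 + 21 + 32 + 47 + 59 + 106).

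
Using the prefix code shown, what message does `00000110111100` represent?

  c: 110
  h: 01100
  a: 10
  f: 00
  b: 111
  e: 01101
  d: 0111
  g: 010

Read left to right; each codeword is recognised as soon as it completes (prefix code):
  00→f | 00→f | 01101→e | 111→b | 00→f
Decoded message: ffebf

ffebf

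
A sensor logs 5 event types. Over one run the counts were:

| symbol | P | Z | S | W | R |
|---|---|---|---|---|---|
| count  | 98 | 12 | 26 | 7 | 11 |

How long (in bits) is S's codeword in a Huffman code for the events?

Build the tree from the bottom:
merge W(7) and R(11): 18
merge Z(12) and 18: 30
merge S(26) and 30: 56
merge 56 and P(98): 154
S sits 2 levels below the root, so its codeword is 2 bits.

2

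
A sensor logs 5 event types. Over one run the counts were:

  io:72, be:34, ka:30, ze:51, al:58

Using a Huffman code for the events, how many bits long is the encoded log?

554

Merge the two smallest weights repeatedly:
ka(30) + be(34) → 64
ze(51) + al(58) → 109
64 + io(72) → 136
109 + 136 → 245
The encoded length is the sum of every internal node's weight: 64 + 109 + 136 + 245 = 554 bits.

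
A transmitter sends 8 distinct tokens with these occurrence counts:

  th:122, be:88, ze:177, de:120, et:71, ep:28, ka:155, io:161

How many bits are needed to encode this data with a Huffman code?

2688

Greedily combine the two least-frequent nodes:
ep(28) + et(71) → 99
be(88) + 99 → 187
de(120) + th(122) → 242
ka(155) + io(161) → 316
ze(177) + 187 → 364
242 + 316 → 558
364 + 558 → 922
The encoded length is the sum of every internal node's weight: 99 + 187 + 242 + 316 + 364 + 558 + 922 = 2688 bits.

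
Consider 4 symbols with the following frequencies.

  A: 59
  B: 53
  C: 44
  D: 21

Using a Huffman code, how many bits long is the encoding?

354

Merge the two smallest weights repeatedly:
merge D(21) and C(44): 65
merge B(53) and A(59): 112
merge 65 and 112: 177
Each symbol's bit-cost is frequency × depth; summing gives 354 bits (equivalently 65 + 112 + 177).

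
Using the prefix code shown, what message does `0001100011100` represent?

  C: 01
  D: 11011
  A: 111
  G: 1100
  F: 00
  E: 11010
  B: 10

FCBFAF

Read left to right; each codeword is recognised as soon as it completes (prefix code):
  00→F | 01→C | 10→B | 00→F | 111→A | 00→F
Decoded message: FCBFAF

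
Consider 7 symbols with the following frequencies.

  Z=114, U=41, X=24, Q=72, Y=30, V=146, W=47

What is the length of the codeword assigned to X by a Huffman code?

Huffman merges, smallest pair first:
combine X(24), Y(30) → 54
combine U(41), W(47) → 88
combine 54, Q(72) → 126
combine 88, Z(114) → 202
combine 126, V(146) → 272
combine 202, 272 → 474
X's leaf is at depth 4, giving a 4-bit codeword.

4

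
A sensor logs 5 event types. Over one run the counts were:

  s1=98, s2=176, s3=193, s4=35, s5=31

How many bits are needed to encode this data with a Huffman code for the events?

1103

Build the Huffman tree bottom-up:
s5(31) + s4(35) → 66
66 + s1(98) → 164
164 + s2(176) → 340
s3(193) + 340 → 533
The encoded length is the sum of every internal node's weight: 66 + 164 + 340 + 533 = 1103 bits.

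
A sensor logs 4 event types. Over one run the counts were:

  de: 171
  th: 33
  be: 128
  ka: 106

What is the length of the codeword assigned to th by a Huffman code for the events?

Huffman merges, smallest pair first:
combine th(33), ka(106) → 139
combine be(128), 139 → 267
combine de(171), 267 → 438
The subtree containing th is merged 3 times, so code length = 3.

3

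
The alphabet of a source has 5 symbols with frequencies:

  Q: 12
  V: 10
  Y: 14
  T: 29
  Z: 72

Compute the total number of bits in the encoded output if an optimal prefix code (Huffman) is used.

260

Greedily combine the two least-frequent nodes:
combine V(10), Q(12) → 22
combine Y(14), 22 → 36
combine T(29), 36 → 65
combine 65, Z(72) → 137
The encoded length is the sum of every internal node's weight: 22 + 36 + 65 + 137 = 260 bits.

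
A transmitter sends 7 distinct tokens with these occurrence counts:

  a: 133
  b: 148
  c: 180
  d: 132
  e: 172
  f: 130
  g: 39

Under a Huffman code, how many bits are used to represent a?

3

Build the tree from the bottom:
combine g(39), f(130) → 169
combine d(132), a(133) → 265
combine b(148), 169 → 317
combine e(172), c(180) → 352
combine 265, 317 → 582
combine 352, 582 → 934
The subtree containing a is merged 3 times, so code length = 3.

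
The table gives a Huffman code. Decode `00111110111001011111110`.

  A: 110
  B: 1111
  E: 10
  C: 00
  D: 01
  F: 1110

Read left to right; each codeword is recognised as soon as it completes (prefix code):
  00→C | 1111→B | 10→E | 1110→F | 01→D | 01→D | 1111→B | 110→A
Decoded message: CBEFDDBA

CBEFDDBA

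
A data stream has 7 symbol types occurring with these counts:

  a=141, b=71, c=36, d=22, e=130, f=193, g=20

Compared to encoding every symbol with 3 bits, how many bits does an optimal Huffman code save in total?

344

Fixed-length: 3 bits × 613 symbols = 1839 bits.
Huffman merges:
merge g(20) and d(22): 42
merge c(36) and 42: 78
merge b(71) and 78: 149
merge e(130) and a(141): 271
merge 149 and f(193): 342
merge 271 and 342: 613
Huffman total = 42 + 78 + 149 + 271 + 342 + 613 = 1495 bits.
Saving = 1839 − 1495 = 344 bits.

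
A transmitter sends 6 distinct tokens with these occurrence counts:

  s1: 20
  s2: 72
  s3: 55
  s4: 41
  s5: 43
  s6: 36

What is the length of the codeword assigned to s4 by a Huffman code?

Repeatedly merge the two smallest:
combine s1(20), s6(36) → 56
combine s4(41), s5(43) → 84
combine s3(55), 56 → 111
combine s2(72), 84 → 156
combine 111, 156 → 267
The subtree containing s4 is merged 3 times, so code length = 3.

3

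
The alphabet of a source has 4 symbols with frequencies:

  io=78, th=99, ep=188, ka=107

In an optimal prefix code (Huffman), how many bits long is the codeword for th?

3

Repeatedly merge the two smallest:
io(78) + th(99) → 177
ka(107) + 177 → 284
ep(188) + 284 → 472
The subtree containing th is merged 3 times, so code length = 3.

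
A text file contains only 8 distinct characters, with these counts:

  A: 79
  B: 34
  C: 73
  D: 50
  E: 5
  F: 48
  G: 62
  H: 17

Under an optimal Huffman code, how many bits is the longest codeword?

Merge the two lowest-weight nodes at each step:
combine E(5), H(17) → 22
combine 22, B(34) → 56
combine F(48), D(50) → 98
combine 56, G(62) → 118
combine C(73), A(79) → 152
combine 98, 118 → 216
combine 152, 216 → 368
The rarest symbols sit at the bottom; the longest codeword is 5 bits.

5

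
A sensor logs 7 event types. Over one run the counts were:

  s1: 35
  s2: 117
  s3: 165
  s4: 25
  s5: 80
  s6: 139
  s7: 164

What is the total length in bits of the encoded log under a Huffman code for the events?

1906

Greedily combine the two least-frequent nodes:
merge s4(25) and s1(35): 60
merge 60 and s5(80): 140
merge s2(117) and s6(139): 256
merge 140 and s7(164): 304
merge s3(165) and 256: 421
merge 304 and 421: 725
The encoded length is the sum of every internal node's weight: 60 + 140 + 256 + 304 + 421 + 725 = 1906 bits.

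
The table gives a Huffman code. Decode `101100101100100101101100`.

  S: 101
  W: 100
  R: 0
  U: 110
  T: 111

SWSWWSSW

Read left to right; each codeword is recognised as soon as it completes (prefix code):
  101→S | 100→W | 101→S | 100→W | 100→W | 101→S | 101→S | 100→W
Decoded message: SWSWWSSW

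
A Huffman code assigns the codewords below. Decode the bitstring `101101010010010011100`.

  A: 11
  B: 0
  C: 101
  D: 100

CCBDDDAD

Read left to right; each codeword is recognised as soon as it completes (prefix code):
  101→C | 101→C | 0→B | 100→D | 100→D | 100→D | 11→A | 100→D
Decoded message: CCBDDDAD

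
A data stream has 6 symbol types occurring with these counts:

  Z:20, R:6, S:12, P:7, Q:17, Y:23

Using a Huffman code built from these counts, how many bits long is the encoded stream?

208

Greedily combine the two least-frequent nodes:
combine R(6), P(7) → 13
combine S(12), 13 → 25
combine Q(17), Z(20) → 37
combine Y(23), 25 → 48
combine 37, 48 → 85
Each symbol's bit-cost is frequency × depth; summing gives 208 bits (equivalently 13 + 25 + 37 + 48 + 85).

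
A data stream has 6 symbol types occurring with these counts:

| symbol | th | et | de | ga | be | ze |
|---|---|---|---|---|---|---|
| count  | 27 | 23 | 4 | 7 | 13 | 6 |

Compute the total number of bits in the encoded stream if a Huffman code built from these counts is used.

Merge the two smallest weights repeatedly:
combine de(4), ze(6) → 10
combine ga(7), 10 → 17
combine be(13), 17 → 30
combine et(23), th(27) → 50
combine 30, 50 → 80
Total encoded bits = sum of merged weights = 10 + 17 + 30 + 50 + 80 = 187.

187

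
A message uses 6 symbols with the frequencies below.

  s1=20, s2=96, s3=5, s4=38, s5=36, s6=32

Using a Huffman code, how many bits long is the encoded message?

514

Merge the two smallest weights repeatedly:
merge s3(5) and s1(20): 25
merge 25 and s6(32): 57
merge s5(36) and s4(38): 74
merge 57 and 74: 131
merge s2(96) and 131: 227
The encoded length is the sum of every internal node's weight: 25 + 57 + 74 + 131 + 227 = 514 bits.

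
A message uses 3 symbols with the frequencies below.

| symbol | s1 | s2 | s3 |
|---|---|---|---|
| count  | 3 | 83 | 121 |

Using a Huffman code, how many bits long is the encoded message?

293

Greedily combine the two least-frequent nodes:
combine s1(3), s2(83) → 86
combine 86, s3(121) → 207
The encoded length is the sum of every internal node's weight: 86 + 207 = 293 bits.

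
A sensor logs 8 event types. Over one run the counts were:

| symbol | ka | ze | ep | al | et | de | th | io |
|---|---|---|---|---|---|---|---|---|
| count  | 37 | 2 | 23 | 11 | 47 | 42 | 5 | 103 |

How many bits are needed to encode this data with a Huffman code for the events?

Greedily combine the two least-frequent nodes:
merge ze(2) and th(5): 7
merge 7 and al(11): 18
merge 18 and ep(23): 41
merge ka(37) and 41: 78
merge de(42) and et(47): 89
merge 78 and 89: 167
merge io(103) and 167: 270
The encoded length is the sum of every internal node's weight: 7 + 18 + 41 + 78 + 89 + 167 + 270 = 670 bits.

670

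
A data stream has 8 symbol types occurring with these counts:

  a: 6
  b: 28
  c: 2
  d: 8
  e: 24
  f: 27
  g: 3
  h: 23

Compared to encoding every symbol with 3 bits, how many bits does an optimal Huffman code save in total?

44

Fixed-length: 3 bits × 121 symbols = 363 bits.
Huffman merges:
c(2) + g(3) → 5
5 + a(6) → 11
d(8) + 11 → 19
19 + h(23) → 42
e(24) + f(27) → 51
b(28) + 42 → 70
51 + 70 → 121
Huffman total = 5 + 11 + 19 + 42 + 51 + 70 + 121 = 319 bits.
Saving = 363 − 319 = 44 bits.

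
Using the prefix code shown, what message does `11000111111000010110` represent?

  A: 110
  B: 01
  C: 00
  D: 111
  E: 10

ACDDCCEA

Read left to right; each codeword is recognised as soon as it completes (prefix code):
  110→A | 00→C | 111→D | 111→D | 00→C | 00→C | 10→E | 110→A
Decoded message: ACDDCCEA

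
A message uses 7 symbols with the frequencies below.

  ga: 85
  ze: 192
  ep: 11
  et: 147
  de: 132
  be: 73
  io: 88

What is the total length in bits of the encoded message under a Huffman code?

1929

Merge the two smallest weights repeatedly:
combine ep(11), be(73) → 84
combine 84, ga(85) → 169
combine io(88), de(132) → 220
combine et(147), 169 → 316
combine ze(192), 220 → 412
combine 316, 412 → 728
Total encoded bits = sum of merged weights = 84 + 169 + 220 + 316 + 412 + 728 = 1929.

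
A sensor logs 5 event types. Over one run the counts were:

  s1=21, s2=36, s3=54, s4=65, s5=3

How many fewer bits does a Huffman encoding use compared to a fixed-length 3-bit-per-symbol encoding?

160

Fixed-length: 3 bits × 179 symbols = 537 bits.
Huffman merges:
merge s5(3) and s1(21): 24
merge 24 and s2(36): 60
merge s3(54) and 60: 114
merge s4(65) and 114: 179
Huffman total = 24 + 60 + 114 + 179 = 377 bits.
Saving = 537 − 377 = 160 bits.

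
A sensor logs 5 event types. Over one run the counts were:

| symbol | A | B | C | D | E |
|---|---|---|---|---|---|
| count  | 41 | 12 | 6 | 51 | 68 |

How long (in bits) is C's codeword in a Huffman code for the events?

4

Repeatedly merge the two smallest:
merge C(6) and B(12): 18
merge 18 and A(41): 59
merge D(51) and 59: 110
merge E(68) and 110: 178
C sits 4 levels below the root, so its codeword is 4 bits.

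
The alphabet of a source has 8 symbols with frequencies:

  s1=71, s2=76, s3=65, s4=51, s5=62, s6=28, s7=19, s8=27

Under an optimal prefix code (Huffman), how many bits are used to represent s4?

Build the tree from the bottom:
combine s7(19), s8(27) → 46
combine s6(28), 46 → 74
combine s4(51), s5(62) → 113
combine s3(65), s1(71) → 136
combine 74, s2(76) → 150
combine 113, 136 → 249
combine 150, 249 → 399
s4's leaf is at depth 3, giving a 3-bit codeword.

3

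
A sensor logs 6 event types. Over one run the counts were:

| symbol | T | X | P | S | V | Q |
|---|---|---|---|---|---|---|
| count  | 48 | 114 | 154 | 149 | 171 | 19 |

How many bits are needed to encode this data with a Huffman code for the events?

Greedily combine the two least-frequent nodes:
combine Q(19), T(48) → 67
combine 67, X(114) → 181
combine S(149), P(154) → 303
combine V(171), 181 → 352
combine 303, 352 → 655
Total encoded bits = sum of merged weights = 67 + 181 + 303 + 352 + 655 = 1558.

1558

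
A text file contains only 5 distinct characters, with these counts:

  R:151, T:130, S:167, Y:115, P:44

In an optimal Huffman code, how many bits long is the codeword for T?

Huffman merges, smallest pair first:
merge P(44) and Y(115): 159
merge T(130) and R(151): 281
merge 159 and S(167): 326
merge 281 and 326: 607
T's leaf is at depth 2, giving a 2-bit codeword.

2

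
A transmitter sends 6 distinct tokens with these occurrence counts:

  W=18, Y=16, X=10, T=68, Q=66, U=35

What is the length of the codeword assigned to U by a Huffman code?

2

Huffman merges, smallest pair first:
X(10) + Y(16) → 26
W(18) + 26 → 44
U(35) + 44 → 79
Q(66) + T(68) → 134
79 + 134 → 213
U's leaf is at depth 2, giving a 2-bit codeword.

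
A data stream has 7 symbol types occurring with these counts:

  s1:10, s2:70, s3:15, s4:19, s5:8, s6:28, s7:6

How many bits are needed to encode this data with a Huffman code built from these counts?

Merge the two smallest weights repeatedly:
combine s7(6), s5(8) → 14
combine s1(10), 14 → 24
combine s3(15), s4(19) → 34
combine 24, s6(28) → 52
combine 34, 52 → 86
combine s2(70), 86 → 156
Each symbol's bit-cost is frequency × depth; summing gives 366 bits (equivalently 14 + 24 + 34 + 52 + 86 + 156).

366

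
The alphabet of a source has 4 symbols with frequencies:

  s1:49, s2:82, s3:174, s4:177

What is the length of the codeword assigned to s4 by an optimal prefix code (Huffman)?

Repeatedly merge the two smallest:
combine s1(49), s2(82) → 131
combine 131, s3(174) → 305
combine s4(177), 305 → 482
s4 sits one level below the root: a 1-bit codeword.

1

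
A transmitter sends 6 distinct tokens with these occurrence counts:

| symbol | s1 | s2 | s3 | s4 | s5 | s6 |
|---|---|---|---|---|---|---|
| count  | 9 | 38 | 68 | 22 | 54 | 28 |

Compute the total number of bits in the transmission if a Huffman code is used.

528

Build the Huffman tree bottom-up:
merge s1(9) and s4(22): 31
merge s6(28) and 31: 59
merge s2(38) and s5(54): 92
merge 59 and s3(68): 127
merge 92 and 127: 219
Each symbol's bit-cost is frequency × depth; summing gives 528 bits (equivalently 31 + 59 + 92 + 127 + 219).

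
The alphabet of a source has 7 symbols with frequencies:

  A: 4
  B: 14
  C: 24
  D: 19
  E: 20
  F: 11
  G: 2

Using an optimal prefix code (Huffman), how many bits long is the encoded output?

Build the Huffman tree bottom-up:
combine G(2), A(4) → 6
combine 6, F(11) → 17
combine B(14), 17 → 31
combine D(19), E(20) → 39
combine C(24), 31 → 55
combine 39, 55 → 94
Total encoded bits = sum of merged weights = 6 + 17 + 31 + 39 + 55 + 94 = 242.

242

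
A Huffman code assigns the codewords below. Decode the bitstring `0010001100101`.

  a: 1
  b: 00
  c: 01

babcabac

Read left to right; each codeword is recognised as soon as it completes (prefix code):
  00→b | 1→a | 00→b | 01→c | 1→a | 00→b | 1→a | 01→c
Decoded message: babcabac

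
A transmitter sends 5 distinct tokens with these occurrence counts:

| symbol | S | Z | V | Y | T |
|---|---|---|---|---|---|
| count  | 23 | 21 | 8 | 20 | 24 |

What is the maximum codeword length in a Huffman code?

3

Merge the two lowest-weight nodes at each step:
V(8) + Y(20) → 28
Z(21) + S(23) → 44
T(24) + 28 → 52
44 + 52 → 96
The first pair merged (V, Y) ends up deepest, at depth 3.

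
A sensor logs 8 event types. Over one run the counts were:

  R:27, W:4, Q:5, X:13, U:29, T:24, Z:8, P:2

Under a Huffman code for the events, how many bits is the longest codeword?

6

Merge the two lowest-weight nodes at each step:
P(2) + W(4) → 6
Q(5) + 6 → 11
Z(8) + 11 → 19
X(13) + 19 → 32
T(24) + R(27) → 51
U(29) + 32 → 61
51 + 61 → 112
The rarest symbols sit at the bottom; the longest codeword is 6 bits.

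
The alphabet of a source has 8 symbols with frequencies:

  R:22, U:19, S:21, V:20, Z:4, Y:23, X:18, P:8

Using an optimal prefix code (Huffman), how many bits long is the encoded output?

394

Greedily combine the two least-frequent nodes:
combine Z(4), P(8) → 12
combine 12, X(18) → 30
combine U(19), V(20) → 39
combine S(21), R(22) → 43
combine Y(23), 30 → 53
combine 39, 43 → 82
combine 53, 82 → 135
The encoded length is the sum of every internal node's weight: 12 + 30 + 39 + 43 + 53 + 82 + 135 = 394 bits.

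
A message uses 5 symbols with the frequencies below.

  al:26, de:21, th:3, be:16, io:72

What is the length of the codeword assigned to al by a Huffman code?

Build the tree from the bottom:
merge th(3) and be(16): 19
merge 19 and de(21): 40
merge al(26) and 40: 66
merge 66 and io(72): 138
al sits 2 levels below the root, so its codeword is 2 bits.

2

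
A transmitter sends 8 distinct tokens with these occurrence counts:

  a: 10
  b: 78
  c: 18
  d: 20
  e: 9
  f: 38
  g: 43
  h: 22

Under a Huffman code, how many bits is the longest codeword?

5

Merge the two lowest-weight nodes at each step:
combine e(9), a(10) → 19
combine c(18), 19 → 37
combine d(20), h(22) → 42
combine 37, f(38) → 75
combine 42, g(43) → 85
combine 75, b(78) → 153
combine 85, 153 → 238
The first pair merged (e, a) ends up deepest, at depth 5.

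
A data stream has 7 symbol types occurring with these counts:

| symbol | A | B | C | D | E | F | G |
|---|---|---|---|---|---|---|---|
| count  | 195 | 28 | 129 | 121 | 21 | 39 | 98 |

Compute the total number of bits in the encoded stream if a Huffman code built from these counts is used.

Merge the two smallest weights repeatedly:
E(21) + B(28) → 49
F(39) + 49 → 88
88 + G(98) → 186
D(121) + C(129) → 250
186 + A(195) → 381
250 + 381 → 631
Total encoded bits = sum of merged weights = 49 + 88 + 186 + 250 + 381 + 631 = 1585.

1585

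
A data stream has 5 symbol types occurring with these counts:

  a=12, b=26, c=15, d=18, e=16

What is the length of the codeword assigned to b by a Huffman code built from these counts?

Repeatedly merge the two smallest:
a(12) + c(15) → 27
e(16) + d(18) → 34
b(26) + 27 → 53
34 + 53 → 87
b sits 2 levels below the root, so its codeword is 2 bits.

2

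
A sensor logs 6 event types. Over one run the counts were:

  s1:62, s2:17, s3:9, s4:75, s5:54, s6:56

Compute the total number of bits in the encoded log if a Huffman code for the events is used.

Build the Huffman tree bottom-up:
s3(9) + s2(17) → 26
26 + s5(54) → 80
s6(56) + s1(62) → 118
s4(75) + 80 → 155
118 + 155 → 273
The encoded length is the sum of every internal node's weight: 26 + 80 + 118 + 155 + 273 = 652 bits.

652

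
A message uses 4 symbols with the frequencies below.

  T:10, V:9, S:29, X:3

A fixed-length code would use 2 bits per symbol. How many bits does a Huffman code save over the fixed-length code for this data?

Fixed-length: 2 bits × 51 symbols = 102 bits.
Huffman merges:
X(3) + V(9) → 12
T(10) + 12 → 22
22 + S(29) → 51
Huffman total = 12 + 22 + 51 = 85 bits.
Saving = 102 − 85 = 17 bits.

17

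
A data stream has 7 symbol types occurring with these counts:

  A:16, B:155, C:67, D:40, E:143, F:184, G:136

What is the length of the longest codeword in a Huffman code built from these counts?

5

Merge the two lowest-weight nodes at each step:
merge A(16) and D(40): 56
merge 56 and C(67): 123
merge 123 and G(136): 259
merge E(143) and B(155): 298
merge F(184) and 259: 443
merge 298 and 443: 741
The rarest symbols sit at the bottom; the longest codeword is 5 bits.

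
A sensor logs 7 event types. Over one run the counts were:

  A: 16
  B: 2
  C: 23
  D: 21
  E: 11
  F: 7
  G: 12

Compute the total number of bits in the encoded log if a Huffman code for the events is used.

Greedily combine the two least-frequent nodes:
merge B(2) and F(7): 9
merge 9 and E(11): 20
merge G(12) and A(16): 28
merge 20 and D(21): 41
merge C(23) and 28: 51
merge 41 and 51: 92
Total encoded bits = sum of merged weights = 9 + 20 + 28 + 41 + 51 + 92 = 241.

241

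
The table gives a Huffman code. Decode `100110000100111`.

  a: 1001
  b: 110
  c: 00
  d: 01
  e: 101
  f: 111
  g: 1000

agdcf

Read left to right; each codeword is recognised as soon as it completes (prefix code):
  1001→a | 1000→g | 01→d | 00→c | 111→f
Decoded message: agdcf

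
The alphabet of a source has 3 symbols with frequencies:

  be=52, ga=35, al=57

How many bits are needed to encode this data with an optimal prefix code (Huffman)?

Merge the two smallest weights repeatedly:
merge ga(35) and be(52): 87
merge al(57) and 87: 144
Total encoded bits = sum of merged weights = 87 + 144 = 231.

231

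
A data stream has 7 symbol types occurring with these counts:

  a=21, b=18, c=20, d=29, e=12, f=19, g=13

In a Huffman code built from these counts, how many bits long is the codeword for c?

Repeatedly merge the two smallest:
e(12) + g(13) → 25
b(18) + f(19) → 37
c(20) + a(21) → 41
25 + d(29) → 54
37 + 41 → 78
54 + 78 → 132
c sits 3 levels below the root, so its codeword is 3 bits.

3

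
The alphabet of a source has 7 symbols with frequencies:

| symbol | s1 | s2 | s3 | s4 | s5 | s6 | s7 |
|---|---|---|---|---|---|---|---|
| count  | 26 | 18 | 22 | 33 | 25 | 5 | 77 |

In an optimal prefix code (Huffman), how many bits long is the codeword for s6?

Build the tree from the bottom:
s6(5) + s2(18) → 23
s3(22) + 23 → 45
s5(25) + s1(26) → 51
s4(33) + 45 → 78
51 + s7(77) → 128
78 + 128 → 206
s6 sits 4 levels below the root, so its codeword is 4 bits.

4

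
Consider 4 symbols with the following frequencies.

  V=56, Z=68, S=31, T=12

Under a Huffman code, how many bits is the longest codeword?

3

Merge the two lowest-weight nodes at each step:
T(12) + S(31) → 43
43 + V(56) → 99
Z(68) + 99 → 167
Maximum depth reached is 3.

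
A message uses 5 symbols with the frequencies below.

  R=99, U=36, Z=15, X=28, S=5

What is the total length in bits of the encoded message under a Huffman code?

Merge the two smallest weights repeatedly:
merge S(5) and Z(15): 20
merge 20 and X(28): 48
merge U(36) and 48: 84
merge 84 and R(99): 183
Total encoded bits = sum of merged weights = 20 + 48 + 84 + 183 = 335.

335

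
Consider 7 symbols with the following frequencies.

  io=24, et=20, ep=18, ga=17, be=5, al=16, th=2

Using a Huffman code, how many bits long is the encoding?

269

Merge the two smallest weights repeatedly:
combine th(2), be(5) → 7
combine 7, al(16) → 23
combine ga(17), ep(18) → 35
combine et(20), 23 → 43
combine io(24), 35 → 59
combine 43, 59 → 102
Each symbol's bit-cost is frequency × depth; summing gives 269 bits (equivalently 7 + 23 + 35 + 43 + 59 + 102).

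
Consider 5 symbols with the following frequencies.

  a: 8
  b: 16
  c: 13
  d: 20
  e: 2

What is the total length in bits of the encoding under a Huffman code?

Build the Huffman tree bottom-up:
e(2) + a(8) → 10
10 + c(13) → 23
b(16) + d(20) → 36
23 + 36 → 59
Each symbol's bit-cost is frequency × depth; summing gives 128 bits (equivalently 10 + 23 + 36 + 59).

128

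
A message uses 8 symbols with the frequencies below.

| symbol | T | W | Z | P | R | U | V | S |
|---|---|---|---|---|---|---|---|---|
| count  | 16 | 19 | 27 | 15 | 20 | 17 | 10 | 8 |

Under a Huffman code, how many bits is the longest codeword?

Merge the two lowest-weight nodes at each step:
merge S(8) and V(10): 18
merge P(15) and T(16): 31
merge U(17) and 18: 35
merge W(19) and R(20): 39
merge Z(27) and 31: 58
merge 35 and 39: 74
merge 58 and 74: 132
The rarest symbols sit at the bottom; the longest codeword is 4 bits.

4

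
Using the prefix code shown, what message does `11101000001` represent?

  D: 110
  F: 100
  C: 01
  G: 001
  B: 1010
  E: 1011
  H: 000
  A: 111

Read left to right; each codeword is recognised as soon as it completes (prefix code):
  111→A | 01→C | 000→H | 001→G
Decoded message: ACHG

ACHG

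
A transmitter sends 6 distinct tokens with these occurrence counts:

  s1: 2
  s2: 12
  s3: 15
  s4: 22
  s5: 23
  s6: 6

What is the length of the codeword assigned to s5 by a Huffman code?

2

Huffman merges, smallest pair first:
s1(2) + s6(6) → 8
8 + s2(12) → 20
s3(15) + 20 → 35
s4(22) + s5(23) → 45
35 + 45 → 80
The subtree containing s5 is merged 2 times, so code length = 2.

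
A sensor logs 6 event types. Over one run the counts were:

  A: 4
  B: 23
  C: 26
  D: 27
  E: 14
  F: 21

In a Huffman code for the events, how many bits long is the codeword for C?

2

Huffman merges, smallest pair first:
combine A(4), E(14) → 18
combine 18, F(21) → 39
combine B(23), C(26) → 49
combine D(27), 39 → 66
combine 49, 66 → 115
The subtree containing C is merged 2 times, so code length = 2.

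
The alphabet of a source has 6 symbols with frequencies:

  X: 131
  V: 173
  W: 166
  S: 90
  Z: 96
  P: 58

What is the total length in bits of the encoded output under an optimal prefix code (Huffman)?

Merge the two smallest weights repeatedly:
merge P(58) and S(90): 148
merge Z(96) and X(131): 227
merge 148 and W(166): 314
merge V(173) and 227: 400
merge 314 and 400: 714
The encoded length is the sum of every internal node's weight: 148 + 227 + 314 + 400 + 714 = 1803 bits.

1803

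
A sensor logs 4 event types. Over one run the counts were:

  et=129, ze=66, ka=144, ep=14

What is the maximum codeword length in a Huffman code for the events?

3

Merge the two lowest-weight nodes at each step:
ep(14) + ze(66) → 80
80 + et(129) → 209
ka(144) + 209 → 353
Maximum depth reached is 3.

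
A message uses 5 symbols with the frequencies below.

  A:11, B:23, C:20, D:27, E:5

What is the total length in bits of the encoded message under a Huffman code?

188

Greedily combine the two least-frequent nodes:
E(5) + A(11) → 16
16 + C(20) → 36
B(23) + D(27) → 50
36 + 50 → 86
Each symbol's bit-cost is frequency × depth; summing gives 188 bits (equivalently 16 + 36 + 50 + 86).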